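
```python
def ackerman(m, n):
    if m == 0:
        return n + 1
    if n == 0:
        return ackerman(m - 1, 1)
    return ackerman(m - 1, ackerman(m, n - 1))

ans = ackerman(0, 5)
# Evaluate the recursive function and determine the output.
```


ackerman(0, 5)
m == 0: return 5 + 1 = 6
= 6


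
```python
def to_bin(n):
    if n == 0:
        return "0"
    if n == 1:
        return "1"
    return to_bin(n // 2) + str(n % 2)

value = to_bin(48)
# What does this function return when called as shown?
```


to_bin(48)
= to_bin(24) + "0"
= to_bin(12) + "0" + "0"
= to_bin(6) + "0" + "0" + "0"
= to_bin(3) + "0" + "0" + "0" + "0"
= to_bin(1) + "1" + "0" + "0" + "0" + "0"
= "1" + "1" + "0" + "0" + "0" + "0"
= "110000"


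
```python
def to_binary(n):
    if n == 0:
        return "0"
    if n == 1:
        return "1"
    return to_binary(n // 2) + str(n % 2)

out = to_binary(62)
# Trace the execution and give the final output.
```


to_binary(62)
= to_binary(31) + "0"
= to_binary(15) + "1" + "0"
= to_binary(7) + "1" + "1" + "0"
= to_binary(3) + "1" + "1" + "1" + "0"
= to_binary(1) + "1" + "1" + "1" + "1" + "0"
= "1" + "1" + "1" + "1" + "1" + "0"
= "111110"


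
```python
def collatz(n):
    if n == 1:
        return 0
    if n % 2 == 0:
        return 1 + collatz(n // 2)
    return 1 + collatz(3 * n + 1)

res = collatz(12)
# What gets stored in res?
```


collatz(12)
12 is even -> collatz(6)
6 is even -> collatz(3)
3 is odd -> 3*3+1 = 10 -> collatz(10)
10 is even -> collatz(5)
5 is odd -> 3*5+1 = 16 -> collatz(16)
16 is even -> collatz(8)
8 is even -> collatz(4)
4 is even -> collatz(2)
2 is even -> collatz(1)
Reached 1 after 9 steps
= 9


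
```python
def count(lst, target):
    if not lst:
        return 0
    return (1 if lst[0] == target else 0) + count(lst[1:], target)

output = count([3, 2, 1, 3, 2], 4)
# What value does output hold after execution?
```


count([3, 2, 1, 3, 2], 4)
lst[0]=3 != 4: 0 + count([2, 1, 3, 2], 4)
lst[0]=2 != 4: 0 + count([1, 3, 2], 4)
lst[0]=1 != 4: 0 + count([3, 2], 4)
lst[0]=3 != 4: 0 + count([2], 4)
lst[0]=2 != 4: 0 + count([], 4)
= 0


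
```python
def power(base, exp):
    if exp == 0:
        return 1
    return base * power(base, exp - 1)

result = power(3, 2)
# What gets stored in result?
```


power(3, 2)
= 3 * power(3, 1)
= 3 * 3 * power(3, 0)
= 3 * 3 * 1
= 9


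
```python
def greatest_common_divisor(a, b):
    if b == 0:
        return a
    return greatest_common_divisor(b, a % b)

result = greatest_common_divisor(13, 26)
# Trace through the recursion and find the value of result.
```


greatest_common_divisor(13, 26)
= greatest_common_divisor(26, 13 % 26) = greatest_common_divisor(26, 13)
= greatest_common_divisor(13, 26 % 13) = greatest_common_divisor(13, 0)
b == 0, return a = 13


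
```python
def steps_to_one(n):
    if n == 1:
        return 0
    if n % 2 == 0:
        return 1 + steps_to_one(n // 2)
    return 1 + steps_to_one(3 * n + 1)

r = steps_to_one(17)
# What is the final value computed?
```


steps_to_one(17)
17 is odd -> 3*17+1 = 52 -> steps_to_one(52)
52 is even -> steps_to_one(26)
26 is even -> steps_to_one(13)
13 is odd -> 3*13+1 = 40 -> steps_to_one(40)
40 is even -> steps_to_one(20)
20 is even -> steps_to_one(10)
10 is even -> steps_to_one(5)
5 is odd -> 3*5+1 = 16 -> steps_to_one(16)
16 is even -> steps_to_one(8)
8 is even -> steps_to_one(4)
4 is even -> steps_to_one(2)
2 is even -> steps_to_one(1)
Reached 1 after 12 steps
= 12


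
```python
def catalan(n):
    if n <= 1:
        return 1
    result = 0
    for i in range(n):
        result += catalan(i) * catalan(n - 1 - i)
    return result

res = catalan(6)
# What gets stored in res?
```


catalan(6)
= sum of catalan(i) * catalan(6-1-i) for i in 0..5
First compute sub-values bottom-up:
  catalan(0) = 1, catalan(1) = 1
  catalan(2) = 1*1 + 1*1 = 2
  catalan(3) = 1*2 + 1*1 + 2*1 = 5
  catalan(4) = 1*5 + 1*2 + 2*1 + 5*1 = 14
  catalan(5) = 1*14 + 1*5 + 2*2 + 5*1 + 14*1 = 42
Now catalan(6):
  catalan(0)*catalan(5) = 1*42 = 42
  catalan(1)*catalan(4) = 1*14 = 14
  catalan(2)*catalan(3) = 2*5 = 10
  catalan(3)*catalan(2) = 5*2 = 10
  catalan(4)*catalan(1) = 14*1 = 14
  catalan(5)*catalan(0) = 42*1 = 42
= 42 + 14 + 10 + 10 + 14 + 42
= 132


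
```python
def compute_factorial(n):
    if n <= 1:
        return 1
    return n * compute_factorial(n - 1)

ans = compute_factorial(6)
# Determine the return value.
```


compute_factorial(6)
= 6 * compute_factorial(5)
= 6 * 5 * compute_factorial(4)
= 6 * 5 * 4 * compute_factorial(3)
= 6 * 5 * 4 * 3 * compute_factorial(2)
= 6 * 5 * 4 * 3 * 2 * compute_factorial(1)
= 6 * 5 * 4 * 3 * 2 * 1
= 720


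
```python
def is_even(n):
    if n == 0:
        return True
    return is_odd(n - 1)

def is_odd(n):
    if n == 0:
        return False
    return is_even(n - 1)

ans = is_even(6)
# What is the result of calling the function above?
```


is_even(6)
= is_odd(5)
= is_even(4)
= is_odd(3)
= is_even(2)
= is_odd(1)
= is_even(0)
n == 0: return True
= True


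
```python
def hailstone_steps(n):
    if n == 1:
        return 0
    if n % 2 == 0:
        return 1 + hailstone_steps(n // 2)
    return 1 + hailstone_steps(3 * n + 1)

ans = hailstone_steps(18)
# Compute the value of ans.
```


hailstone_steps(18)
18 is even -> hailstone_steps(9)
9 is odd -> 3*9+1 = 28 -> hailstone_steps(28)
28 is even -> hailstone_steps(14)
14 is even -> hailstone_steps(7)
7 is odd -> 3*7+1 = 22 -> hailstone_steps(22)
22 is even -> hailstone_steps(11)
11 is odd -> 3*11+1 = 34 -> hailstone_steps(34)
34 is even -> hailstone_steps(17)
17 is odd -> 3*17+1 = 52 -> hailstone_steps(52)
52 is even -> hailstone_steps(26)
26 is even -> hailstone_steps(13)
13 is odd -> 3*13+1 = 40 -> hailstone_steps(40)
40 is even -> hailstone_steps(20)
20 is even -> hailstone_steps(10)
10 is even -> hailstone_steps(5)
5 is odd -> 3*5+1 = 16 -> hailstone_steps(16)
16 is even -> hailstone_steps(8)
8 is even -> hailstone_steps(4)
4 is even -> hailstone_steps(2)
2 is even -> hailstone_steps(1)
Reached 1 after 20 steps
= 20


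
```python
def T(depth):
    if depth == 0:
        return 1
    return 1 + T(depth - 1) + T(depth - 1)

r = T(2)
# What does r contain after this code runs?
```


T(2)
= 1 + T(1) + T(1)
= 1 + 2 * T(1)
T(k) = 2^(k+1) - 1
T(0) = 1
T(1) = 3
T(2) = 7
T(2) = 2^3 - 1 = 7


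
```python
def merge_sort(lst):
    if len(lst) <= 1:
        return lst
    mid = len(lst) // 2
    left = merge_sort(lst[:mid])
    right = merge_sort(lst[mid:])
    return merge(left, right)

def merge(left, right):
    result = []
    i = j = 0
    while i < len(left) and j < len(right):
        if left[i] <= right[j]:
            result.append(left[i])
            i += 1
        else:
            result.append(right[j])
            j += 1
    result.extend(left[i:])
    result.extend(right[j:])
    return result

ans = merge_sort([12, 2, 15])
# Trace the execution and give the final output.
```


merge_sort([12, 2, 15])
Split into [12] and [2, 15]
Left sorted: [12]
Right sorted: [2, 15]
Merge [12] and [2, 15]
= [2, 12, 15]


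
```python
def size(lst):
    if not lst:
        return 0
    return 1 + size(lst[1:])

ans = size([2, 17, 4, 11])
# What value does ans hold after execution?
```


size([2, 17, 4, 11])
= 1 + size([17, 4, 11])
= 1 + 1 + size([4, 11])
= 1 + 1 + 1 + size([11])
= 1 + 1 + 1 + 1 + size([])
= 1 + 1 + 1 + 1 + 0
= 4


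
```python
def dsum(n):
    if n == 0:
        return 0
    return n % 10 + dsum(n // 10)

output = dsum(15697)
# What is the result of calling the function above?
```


dsum(15697)
= 7 + dsum(1569)
= 7 + 9 + dsum(156)
= 7 + 9 + 6 + dsum(15)
= 7 + 9 + 6 + 5 + dsum(1)
= 7 + 9 + 6 + 5 + 1 + dsum(0)
= 7 + 9 + 6 + 5 + 1 + 0
= 28


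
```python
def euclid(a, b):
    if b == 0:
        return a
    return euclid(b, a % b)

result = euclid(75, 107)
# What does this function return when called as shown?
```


euclid(75, 107)
= euclid(107, 75 % 107) = euclid(107, 75)
= euclid(75, 107 % 75) = euclid(75, 32)
= euclid(32, 75 % 32) = euclid(32, 11)
= euclid(11, 32 % 11) = euclid(11, 10)
= euclid(10, 11 % 10) = euclid(10, 1)
= euclid(1, 10 % 1) = euclid(1, 0)
b == 0, return a = 1


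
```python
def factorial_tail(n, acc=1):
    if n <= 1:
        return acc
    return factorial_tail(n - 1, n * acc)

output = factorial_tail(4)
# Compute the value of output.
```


factorial_tail(4, 1)
= factorial_tail(3, 4 * 1) = factorial_tail(3, 4)
= factorial_tail(2, 3 * 4) = factorial_tail(2, 12)
= factorial_tail(1, 2 * 12) = factorial_tail(1, 24)
n <= 1, return acc = 24


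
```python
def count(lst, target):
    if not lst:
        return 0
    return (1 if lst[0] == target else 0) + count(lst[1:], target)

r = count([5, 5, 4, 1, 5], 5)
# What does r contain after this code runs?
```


count([5, 5, 4, 1, 5], 5)
lst[0]=5 == 5: 1 + count([5, 4, 1, 5], 5)
lst[0]=5 == 5: 1 + count([4, 1, 5], 5)
lst[0]=4 != 5: 0 + count([1, 5], 5)
lst[0]=1 != 5: 0 + count([5], 5)
lst[0]=5 == 5: 1 + count([], 5)
= 3


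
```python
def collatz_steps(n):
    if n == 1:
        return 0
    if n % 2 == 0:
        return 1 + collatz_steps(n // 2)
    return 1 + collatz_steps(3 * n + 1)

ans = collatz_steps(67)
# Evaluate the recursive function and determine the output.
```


collatz_steps(67)
67 is odd -> 3*67+1 = 202 -> collatz_steps(202)
202 is even -> collatz_steps(101)
101 is odd -> 3*101+1 = 304 -> collatz_steps(304)
304 is even -> collatz_steps(152)
152 is even -> collatz_steps(76)
76 is even -> collatz_steps(38)
38 is even -> collatz_steps(19)
19 is odd -> 3*19+1 = 58 -> collatz_steps(58)
58 is even -> collatz_steps(29)
29 is odd -> 3*29+1 = 88 -> collatz_steps(88)
88 is even -> collatz_steps(44)
44 is even -> collatz_steps(22)
22 is even -> collatz_steps(11)
11 is odd -> 3*11+1 = 34 -> collatz_steps(34)
34 is even -> collatz_steps(17)
17 is odd -> 3*17+1 = 52 -> collatz_steps(52)
52 is even -> collatz_steps(26)
26 is even -> collatz_steps(13)
13 is odd -> 3*13+1 = 40 -> collatz_steps(40)
40 is even -> collatz_steps(20)
20 is even -> collatz_steps(10)
10 is even -> collatz_steps(5)
5 is odd -> 3*5+1 = 16 -> collatz_steps(16)
16 is even -> collatz_steps(8)
8 is even -> collatz_steps(4)
4 is even -> collatz_steps(2)
2 is even -> collatz_steps(1)
Reached 1 after 27 steps
= 27


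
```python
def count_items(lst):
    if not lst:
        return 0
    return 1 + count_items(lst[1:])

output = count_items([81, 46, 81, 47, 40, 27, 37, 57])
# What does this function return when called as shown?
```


count_items([81, 46, 81, 47, 40, 27, 37, 57])
= 1 + count_items([46, 81, 47, 40, 27, 37, 57])
= 1 + 1 + count_items([81, 47, 40, 27, 37, 57])
= 1 + 1 + 1 + count_items([47, 40, 27, 37, 57])
= 1 + 1 + 1 + 1 + count_items([40, 27, 37, 57])
= 1 + 1 + 1 + 1 + 1 + count_items([27, 37, 57])
= 1 + 1 + 1 + 1 + 1 + 1 + count_items([37, 57])
= 1 + 1 + 1 + 1 + 1 + 1 + 1 + count_items([57])
= 1 + 1 + 1 + 1 + 1 + 1 + 1 + 1 + count_items([])
= 1 + 1 + 1 + 1 + 1 + 1 + 1 + 1 + 0
= 8


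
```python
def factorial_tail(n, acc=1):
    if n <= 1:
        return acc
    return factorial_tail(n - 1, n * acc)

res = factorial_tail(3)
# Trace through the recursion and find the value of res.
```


factorial_tail(3, 1)
= factorial_tail(2, 3 * 1) = factorial_tail(2, 3)
= factorial_tail(1, 2 * 3) = factorial_tail(1, 6)
n <= 1, return acc = 6


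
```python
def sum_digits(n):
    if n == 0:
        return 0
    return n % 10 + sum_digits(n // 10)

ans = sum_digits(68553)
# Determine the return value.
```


sum_digits(68553)
= 3 + sum_digits(6855)
= 3 + 5 + sum_digits(685)
= 3 + 5 + 5 + sum_digits(68)
= 3 + 5 + 5 + 8 + sum_digits(6)
= 3 + 5 + 5 + 8 + 6 + sum_digits(0)
= 3 + 5 + 5 + 8 + 6 + 0
= 27


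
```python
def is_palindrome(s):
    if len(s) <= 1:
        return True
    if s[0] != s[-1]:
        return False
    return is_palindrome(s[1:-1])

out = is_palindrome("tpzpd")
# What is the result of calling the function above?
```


is_palindrome("tpzpd")
"tpzpd": s[0]='t' != s[-1]='d' -> False
= False


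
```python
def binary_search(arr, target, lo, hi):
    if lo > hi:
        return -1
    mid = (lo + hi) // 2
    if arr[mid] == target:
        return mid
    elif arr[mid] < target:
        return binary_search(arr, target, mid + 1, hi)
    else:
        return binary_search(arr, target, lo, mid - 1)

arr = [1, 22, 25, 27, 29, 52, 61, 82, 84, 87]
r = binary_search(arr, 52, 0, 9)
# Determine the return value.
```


binary_search(arr, 52, 0, 9)
lo=0, hi=9, mid=4, arr[mid]=29
29 < 52, search right half
lo=5, hi=9, mid=7, arr[mid]=82
82 > 52, search left half
lo=5, hi=6, mid=5, arr[mid]=52
arr[5] == 52, found at index 5
= 5


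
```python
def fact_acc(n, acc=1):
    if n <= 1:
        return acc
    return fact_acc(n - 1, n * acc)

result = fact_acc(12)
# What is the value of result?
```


fact_acc(12, 1)
= fact_acc(11, 12 * 1) = fact_acc(11, 12)
= fact_acc(10, 11 * 12) = fact_acc(10, 132)
= fact_acc(9, 10 * 132) = fact_acc(9, 1320)
= fact_acc(8, 9 * 1320) = fact_acc(8, 11880)
= fact_acc(7, 8 * 11880) = fact_acc(7, 95040)
= fact_acc(6, 7 * 95040) = fact_acc(6, 665280)
= fact_acc(5, 6 * 665280) = fact_acc(5, 3991680)
= fact_acc(4, 5 * 3991680) = fact_acc(4, 19958400)
= fact_acc(3, 4 * 19958400) = fact_acc(3, 79833600)
= fact_acc(2, 3 * 79833600) = fact_acc(2, 239500800)
= fact_acc(1, 2 * 239500800) = fact_acc(1, 479001600)
n <= 1, return acc = 479001600


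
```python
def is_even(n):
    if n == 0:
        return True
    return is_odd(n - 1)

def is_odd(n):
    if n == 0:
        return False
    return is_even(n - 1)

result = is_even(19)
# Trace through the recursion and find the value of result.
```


is_even(19)
= is_odd(18)
= is_even(17)
= is_odd(16)
= is_even(15)
= is_odd(14)
= is_even(13)
= is_odd(12)
= is_even(11)
= is_odd(10)
= is_even(9)
= is_odd(8)
= is_even(7)
= is_odd(6)
= is_even(5)
= is_odd(4)
= is_even(3)
= is_odd(2)
= is_even(1)
= is_odd(0)
n == 0: return False
= False


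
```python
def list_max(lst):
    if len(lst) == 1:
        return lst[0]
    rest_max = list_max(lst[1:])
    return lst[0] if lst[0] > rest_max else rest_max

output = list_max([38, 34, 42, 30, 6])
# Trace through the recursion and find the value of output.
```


list_max([38, 34, 42, 30, 6])
= compare 38 with list_max([34, 42, 30, 6])
= compare 34 with list_max([42, 30, 6])
= compare 42 with list_max([30, 6])
= compare 30 with list_max([6])
Base: list_max([6]) = 6
compare 30 with 6: max = 30
compare 42 with 30: max = 42
compare 34 with 42: max = 42
compare 38 with 42: max = 42
= 42


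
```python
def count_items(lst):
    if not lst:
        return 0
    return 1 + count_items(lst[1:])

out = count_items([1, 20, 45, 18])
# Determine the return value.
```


count_items([1, 20, 45, 18])
= 1 + count_items([20, 45, 18])
= 1 + 1 + count_items([45, 18])
= 1 + 1 + 1 + count_items([18])
= 1 + 1 + 1 + 1 + count_items([])
= 1 + 1 + 1 + 1 + 0
= 4


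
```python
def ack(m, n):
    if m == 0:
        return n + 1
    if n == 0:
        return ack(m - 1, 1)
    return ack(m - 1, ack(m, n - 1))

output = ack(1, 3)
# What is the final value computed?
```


ack(1, 3)
= ack(0, ack(1, 2))
First compute ack(1, 2) = 4
= ack(0, 4)
= 5


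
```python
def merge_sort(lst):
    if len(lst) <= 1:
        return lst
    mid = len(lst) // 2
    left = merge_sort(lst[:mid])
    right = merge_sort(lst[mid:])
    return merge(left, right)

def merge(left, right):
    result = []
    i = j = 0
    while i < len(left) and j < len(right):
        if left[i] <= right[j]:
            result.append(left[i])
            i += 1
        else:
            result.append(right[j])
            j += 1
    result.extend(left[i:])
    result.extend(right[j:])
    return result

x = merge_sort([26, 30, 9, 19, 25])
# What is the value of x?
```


merge_sort([26, 30, 9, 19, 25])
Split into [26, 30] and [9, 19, 25]
Left sorted: [26, 30]
Right sorted: [9, 19, 25]
Merge [26, 30] and [9, 19, 25]
= [9, 19, 25, 26, 30]


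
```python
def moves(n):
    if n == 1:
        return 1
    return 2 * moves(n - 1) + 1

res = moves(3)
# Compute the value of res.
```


moves(3)
= 2 * moves(2) + 1
= 2 * (2 * moves(1) + 1) + 1
Now compute bottom-up:
moves(1) = 1
moves(2) = 2 * 1 + 1 = 3
moves(3) = 2 * 3 + 1 = 7
= 7


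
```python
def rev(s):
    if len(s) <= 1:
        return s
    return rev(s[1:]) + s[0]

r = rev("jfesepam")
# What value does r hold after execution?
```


rev("jfesepam")
= rev("fesepam") + "j"
= rev("esepam") + "f" + "j"
= rev("sepam") + "e" + "f" + "j"
= rev("epam") + "s" + "e" + "f" + "j"
= rev("pam") + "e" + "s" + "e" + "f" + "j"
= rev("am") + "p" + "e" + "s" + "e" + "f" + "j"
= rev("m") + "a" + "p" + "e" + "s" + "e" + "f" + "j"
= "m" + "a" + "p" + "e" + "s" + "e" + "f" + "j"
= "mapesefj"


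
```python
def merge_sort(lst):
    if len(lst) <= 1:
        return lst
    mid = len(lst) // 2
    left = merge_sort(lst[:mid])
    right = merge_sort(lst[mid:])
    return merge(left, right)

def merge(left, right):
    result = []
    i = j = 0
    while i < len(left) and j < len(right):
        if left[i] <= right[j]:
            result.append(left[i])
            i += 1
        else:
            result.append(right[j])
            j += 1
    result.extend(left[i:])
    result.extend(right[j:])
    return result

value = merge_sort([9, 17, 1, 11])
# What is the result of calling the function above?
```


merge_sort([9, 17, 1, 11])
Split into [9, 17] and [1, 11]
Left sorted: [9, 17]
Right sorted: [1, 11]
Merge [9, 17] and [1, 11]
= [1, 9, 11, 17]


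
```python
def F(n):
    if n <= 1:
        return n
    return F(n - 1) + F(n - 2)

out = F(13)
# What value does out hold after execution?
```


F(13)
= F(12) + F(11)
= (F(11) + F(10)) + F(11)
Computing bottom-up: F(0)=0, F(1)=1, F(2)=1, F(3)=2, F(4)=3, F(5)=5, F(6)=8, F(7)=13, F(8)=21, F(9)=34, F(10)=55, F(11)=89, F(12)=144, F(13)=233
= 233


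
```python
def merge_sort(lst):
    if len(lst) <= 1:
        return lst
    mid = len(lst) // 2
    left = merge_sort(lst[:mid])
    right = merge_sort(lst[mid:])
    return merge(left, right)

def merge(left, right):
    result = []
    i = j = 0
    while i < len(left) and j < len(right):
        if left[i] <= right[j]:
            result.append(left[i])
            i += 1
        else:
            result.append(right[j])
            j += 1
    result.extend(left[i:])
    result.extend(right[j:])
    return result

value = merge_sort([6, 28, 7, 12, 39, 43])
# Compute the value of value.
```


merge_sort([6, 28, 7, 12, 39, 43])
Split into [6, 28, 7] and [12, 39, 43]
Left sorted: [6, 7, 28]
Right sorted: [12, 39, 43]
Merge [6, 7, 28] and [12, 39, 43]
= [6, 7, 12, 28, 39, 43]


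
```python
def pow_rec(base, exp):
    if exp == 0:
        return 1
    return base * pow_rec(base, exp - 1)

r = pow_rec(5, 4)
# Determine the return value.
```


pow_rec(5, 4)
= 5 * pow_rec(5, 3)
= 5 * 5 * pow_rec(5, 2)
= 5 * 5 * 5 * pow_rec(5, 1)
= 5 * 5 * 5 * 5 * pow_rec(5, 0)
= 5 * 5 * 5 * 5 * 1
= 625


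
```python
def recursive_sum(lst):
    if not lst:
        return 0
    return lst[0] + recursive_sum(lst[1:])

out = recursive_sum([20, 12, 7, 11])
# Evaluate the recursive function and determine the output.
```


recursive_sum([20, 12, 7, 11])
= 20 + recursive_sum([12, 7, 11])
= 20 + 12 + recursive_sum([7, 11])
= 20 + 12 + 7 + recursive_sum([11])
= 20 + 12 + 7 + 11 + recursive_sum([])
= 20 + 12 + 7 + 11 + 0
= 50


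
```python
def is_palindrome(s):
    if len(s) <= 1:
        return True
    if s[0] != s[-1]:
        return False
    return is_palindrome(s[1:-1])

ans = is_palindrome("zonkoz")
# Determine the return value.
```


is_palindrome("zonkoz")
"zonkoz": s[0]='z' == s[-1]='z' -> is_palindrome("onko")
"onko": s[0]='o' == s[-1]='o' -> is_palindrome("nk")
"nk": s[0]='n' != s[-1]='k' -> False
= False


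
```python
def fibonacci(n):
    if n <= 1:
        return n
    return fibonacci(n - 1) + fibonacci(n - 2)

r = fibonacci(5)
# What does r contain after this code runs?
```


fibonacci(5)
= fibonacci(4) + fibonacci(3)
= (fibonacci(3) + fibonacci(2)) + fibonacci(3)
Computing bottom-up: fibonacci(0)=0, fibonacci(1)=1, fibonacci(2)=1, fibonacci(3)=2, fibonacci(4)=3, fibonacci(5)=5
= 5


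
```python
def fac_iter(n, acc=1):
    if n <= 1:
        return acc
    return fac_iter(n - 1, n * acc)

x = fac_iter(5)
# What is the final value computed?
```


fac_iter(5, 1)
= fac_iter(4, 5 * 1) = fac_iter(4, 5)
= fac_iter(3, 4 * 5) = fac_iter(3, 20)
= fac_iter(2, 3 * 20) = fac_iter(2, 60)
= fac_iter(1, 2 * 60) = fac_iter(1, 120)
n <= 1, return acc = 120


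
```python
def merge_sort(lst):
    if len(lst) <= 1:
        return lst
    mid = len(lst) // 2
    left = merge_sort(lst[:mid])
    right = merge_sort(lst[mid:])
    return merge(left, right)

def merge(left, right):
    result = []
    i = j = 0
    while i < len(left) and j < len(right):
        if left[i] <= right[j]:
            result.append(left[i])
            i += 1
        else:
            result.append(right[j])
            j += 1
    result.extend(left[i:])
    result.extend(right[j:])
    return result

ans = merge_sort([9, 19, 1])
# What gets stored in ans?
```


merge_sort([9, 19, 1])
Split into [9] and [19, 1]
Left sorted: [9]
Right sorted: [1, 19]
Merge [9] and [1, 19]
= [1, 9, 19]


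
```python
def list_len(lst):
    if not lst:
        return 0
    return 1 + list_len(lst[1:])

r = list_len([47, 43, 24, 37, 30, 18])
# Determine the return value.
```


list_len([47, 43, 24, 37, 30, 18])
= 1 + list_len([43, 24, 37, 30, 18])
= 1 + 1 + list_len([24, 37, 30, 18])
= 1 + 1 + 1 + list_len([37, 30, 18])
= 1 + 1 + 1 + 1 + list_len([30, 18])
= 1 + 1 + 1 + 1 + 1 + list_len([18])
= 1 + 1 + 1 + 1 + 1 + 1 + list_len([])
= 1 + 1 + 1 + 1 + 1 + 1 + 0
= 6


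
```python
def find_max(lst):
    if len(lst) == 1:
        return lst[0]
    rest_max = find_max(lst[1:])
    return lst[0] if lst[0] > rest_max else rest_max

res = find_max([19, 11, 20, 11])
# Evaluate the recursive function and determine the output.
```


find_max([19, 11, 20, 11])
= compare 19 with find_max([11, 20, 11])
= compare 11 with find_max([20, 11])
= compare 20 with find_max([11])
Base: find_max([11]) = 11
compare 20 with 11: max = 20
compare 11 with 20: max = 20
compare 19 with 20: max = 20
= 20


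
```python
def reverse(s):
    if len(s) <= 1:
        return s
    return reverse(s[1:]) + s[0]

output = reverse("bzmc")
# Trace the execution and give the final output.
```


reverse("bzmc")
= reverse("zmc") + "b"
= reverse("mc") + "z" + "b"
= reverse("c") + "m" + "z" + "b"
= "c" + "m" + "z" + "b"
= "cmzb"


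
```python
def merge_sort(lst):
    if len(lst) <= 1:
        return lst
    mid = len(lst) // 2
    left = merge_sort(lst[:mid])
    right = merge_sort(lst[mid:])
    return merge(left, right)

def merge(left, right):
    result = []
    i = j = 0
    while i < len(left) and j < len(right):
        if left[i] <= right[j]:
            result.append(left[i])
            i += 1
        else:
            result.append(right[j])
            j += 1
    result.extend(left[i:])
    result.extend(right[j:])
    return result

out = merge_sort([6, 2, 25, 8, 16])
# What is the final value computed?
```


merge_sort([6, 2, 25, 8, 16])
Split into [6, 2] and [25, 8, 16]
Left sorted: [2, 6]
Right sorted: [8, 16, 25]
Merge [2, 6] and [8, 16, 25]
= [2, 6, 8, 16, 25]


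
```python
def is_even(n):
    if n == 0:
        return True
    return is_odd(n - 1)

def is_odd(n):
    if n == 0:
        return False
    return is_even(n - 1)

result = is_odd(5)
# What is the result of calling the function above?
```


is_odd(5)
= is_even(4)
= is_odd(3)
= is_even(2)
= is_odd(1)
= is_even(0)
n == 0: return True
= True


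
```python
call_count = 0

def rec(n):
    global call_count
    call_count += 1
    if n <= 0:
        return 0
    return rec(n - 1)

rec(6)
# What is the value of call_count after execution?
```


rec(6) calls rec(5) calls ... calls rec(0)
Total calls: 6 + 1 (for base case) = 7


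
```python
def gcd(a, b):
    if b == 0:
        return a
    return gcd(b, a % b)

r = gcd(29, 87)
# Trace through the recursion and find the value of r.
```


gcd(29, 87)
= gcd(87, 29 % 87) = gcd(87, 29)
= gcd(29, 87 % 29) = gcd(29, 0)
b == 0, return a = 29


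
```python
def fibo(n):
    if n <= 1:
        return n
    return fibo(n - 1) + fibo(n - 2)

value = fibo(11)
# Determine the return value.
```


fibo(11)
= fibo(10) + fibo(9)
= (fibo(9) + fibo(8)) + fibo(9)
Computing bottom-up: fibo(0)=0, fibo(1)=1, fibo(2)=1, fibo(3)=2, fibo(4)=3, fibo(5)=5, fibo(6)=8, fibo(7)=13, fibo(8)=21, fibo(9)=34, fibo(10)=55, fibo(11)=89
= 89


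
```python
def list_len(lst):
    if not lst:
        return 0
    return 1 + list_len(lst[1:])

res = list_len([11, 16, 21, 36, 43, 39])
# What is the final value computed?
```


list_len([11, 16, 21, 36, 43, 39])
= 1 + list_len([16, 21, 36, 43, 39])
= 1 + 1 + list_len([21, 36, 43, 39])
= 1 + 1 + 1 + list_len([36, 43, 39])
= 1 + 1 + 1 + 1 + list_len([43, 39])
= 1 + 1 + 1 + 1 + 1 + list_len([39])
= 1 + 1 + 1 + 1 + 1 + 1 + list_len([])
= 1 + 1 + 1 + 1 + 1 + 1 + 0
= 6


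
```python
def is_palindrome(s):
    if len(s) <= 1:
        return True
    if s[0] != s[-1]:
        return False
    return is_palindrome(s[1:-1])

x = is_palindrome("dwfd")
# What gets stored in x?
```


is_palindrome("dwfd")
"dwfd": s[0]='d' == s[-1]='d' -> is_palindrome("wf")
"wf": s[0]='w' != s[-1]='f' -> False
= False


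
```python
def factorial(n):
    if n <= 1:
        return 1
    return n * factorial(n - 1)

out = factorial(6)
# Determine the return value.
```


factorial(6)
= 6 * factorial(5)
= 6 * 5 * factorial(4)
= 6 * 5 * 4 * factorial(3)
= 6 * 5 * 4 * 3 * factorial(2)
= 6 * 5 * 4 * 3 * 2 * factorial(1)
= 6 * 5 * 4 * 3 * 2 * 1
= 720


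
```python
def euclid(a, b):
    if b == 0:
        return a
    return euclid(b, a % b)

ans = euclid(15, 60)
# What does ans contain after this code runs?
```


euclid(15, 60)
= euclid(60, 15 % 60) = euclid(60, 15)
= euclid(15, 60 % 15) = euclid(15, 0)
b == 0, return a = 15


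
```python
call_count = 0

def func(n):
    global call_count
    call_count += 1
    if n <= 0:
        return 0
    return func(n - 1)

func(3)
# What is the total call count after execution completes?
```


func(3) calls func(2) calls ... calls func(0)
Total calls: 3 + 1 (for base case) = 4


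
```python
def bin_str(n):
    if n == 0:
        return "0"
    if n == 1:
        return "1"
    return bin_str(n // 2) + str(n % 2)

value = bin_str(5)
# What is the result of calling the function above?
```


bin_str(5)
= bin_str(2) + "1"
= bin_str(1) + "0" + "1"
= "1" + "0" + "1"
= "101"


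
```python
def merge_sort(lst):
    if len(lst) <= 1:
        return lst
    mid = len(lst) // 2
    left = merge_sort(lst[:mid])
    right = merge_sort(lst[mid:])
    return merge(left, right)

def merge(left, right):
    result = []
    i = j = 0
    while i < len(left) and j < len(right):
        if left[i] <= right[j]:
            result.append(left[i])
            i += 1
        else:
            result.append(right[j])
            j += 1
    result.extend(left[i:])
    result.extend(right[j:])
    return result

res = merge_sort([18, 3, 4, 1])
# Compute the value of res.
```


merge_sort([18, 3, 4, 1])
Split into [18, 3] and [4, 1]
Left sorted: [3, 18]
Right sorted: [1, 4]
Merge [3, 18] and [1, 4]
= [1, 3, 4, 18]


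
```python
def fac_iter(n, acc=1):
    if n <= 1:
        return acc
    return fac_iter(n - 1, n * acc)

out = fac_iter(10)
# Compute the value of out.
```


fac_iter(10, 1)
= fac_iter(9, 10 * 1) = fac_iter(9, 10)
= fac_iter(8, 9 * 10) = fac_iter(8, 90)
= fac_iter(7, 8 * 90) = fac_iter(7, 720)
= fac_iter(6, 7 * 720) = fac_iter(6, 5040)
= fac_iter(5, 6 * 5040) = fac_iter(5, 30240)
= fac_iter(4, 5 * 30240) = fac_iter(4, 151200)
= fac_iter(3, 4 * 151200) = fac_iter(3, 604800)
= fac_iter(2, 3 * 604800) = fac_iter(2, 1814400)
= fac_iter(1, 2 * 1814400) = fac_iter(1, 3628800)
n <= 1, return acc = 3628800


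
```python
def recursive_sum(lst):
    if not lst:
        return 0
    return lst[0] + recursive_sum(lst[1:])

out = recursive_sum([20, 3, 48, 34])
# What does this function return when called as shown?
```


recursive_sum([20, 3, 48, 34])
= 20 + recursive_sum([3, 48, 34])
= 20 + 3 + recursive_sum([48, 34])
= 20 + 3 + 48 + recursive_sum([34])
= 20 + 3 + 48 + 34 + recursive_sum([])
= 20 + 3 + 48 + 34 + 0
= 105


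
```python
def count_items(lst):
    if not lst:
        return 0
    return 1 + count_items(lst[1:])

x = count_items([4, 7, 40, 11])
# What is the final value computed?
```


count_items([4, 7, 40, 11])
= 1 + count_items([7, 40, 11])
= 1 + 1 + count_items([40, 11])
= 1 + 1 + 1 + count_items([11])
= 1 + 1 + 1 + 1 + count_items([])
= 1 + 1 + 1 + 1 + 0
= 4


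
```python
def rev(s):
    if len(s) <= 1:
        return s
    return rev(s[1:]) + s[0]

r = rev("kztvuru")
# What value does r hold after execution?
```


rev("kztvuru")
= rev("ztvuru") + "k"
= rev("tvuru") + "z" + "k"
= rev("vuru") + "t" + "z" + "k"
= rev("uru") + "v" + "t" + "z" + "k"
= rev("ru") + "u" + "v" + "t" + "z" + "k"
= rev("u") + "r" + "u" + "v" + "t" + "z" + "k"
= "u" + "r" + "u" + "v" + "t" + "z" + "k"
= "uruvtzk"


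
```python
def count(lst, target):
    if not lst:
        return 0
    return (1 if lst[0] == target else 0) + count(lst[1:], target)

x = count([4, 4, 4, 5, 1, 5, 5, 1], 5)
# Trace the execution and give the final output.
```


count([4, 4, 4, 5, 1, 5, 5, 1], 5)
lst[0]=4 != 5: 0 + count([4, 4, 5, 1, 5, 5, 1], 5)
lst[0]=4 != 5: 0 + count([4, 5, 1, 5, 5, 1], 5)
lst[0]=4 != 5: 0 + count([5, 1, 5, 5, 1], 5)
lst[0]=5 == 5: 1 + count([1, 5, 5, 1], 5)
lst[0]=1 != 5: 0 + count([5, 5, 1], 5)
lst[0]=5 == 5: 1 + count([5, 1], 5)
lst[0]=5 == 5: 1 + count([1], 5)
lst[0]=1 != 5: 0 + count([], 5)
= 3


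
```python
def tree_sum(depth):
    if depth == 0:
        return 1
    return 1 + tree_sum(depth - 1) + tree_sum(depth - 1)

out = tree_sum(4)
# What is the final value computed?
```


tree_sum(4)
= 1 + tree_sum(3) + tree_sum(3)
= 1 + 2 * tree_sum(3)
tree_sum(k) = 2^(k+1) - 1
tree_sum(0) = 1
tree_sum(1) = 3
tree_sum(2) = 7
tree_sum(3) = 15
tree_sum(4) = 31
tree_sum(4) = 2^5 - 1 = 31


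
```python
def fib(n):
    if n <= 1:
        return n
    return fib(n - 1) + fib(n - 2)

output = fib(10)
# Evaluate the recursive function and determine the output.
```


fib(10)
= fib(9) + fib(8)
= (fib(8) + fib(7)) + fib(8)
Computing bottom-up: fib(0)=0, fib(1)=1, fib(2)=1, fib(3)=2, fib(4)=3, fib(5)=5, fib(6)=8, fib(7)=13, fib(8)=21, fib(9)=34, fib(10)=55
= 55


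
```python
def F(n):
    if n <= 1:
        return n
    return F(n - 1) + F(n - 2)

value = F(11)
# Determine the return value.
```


F(11)
= F(10) + F(9)
= (F(9) + F(8)) + F(9)
Computing bottom-up: F(0)=0, F(1)=1, F(2)=1, F(3)=2, F(4)=3, F(5)=5, F(6)=8, F(7)=13, F(8)=21, F(9)=34, F(10)=55, F(11)=89
= 89


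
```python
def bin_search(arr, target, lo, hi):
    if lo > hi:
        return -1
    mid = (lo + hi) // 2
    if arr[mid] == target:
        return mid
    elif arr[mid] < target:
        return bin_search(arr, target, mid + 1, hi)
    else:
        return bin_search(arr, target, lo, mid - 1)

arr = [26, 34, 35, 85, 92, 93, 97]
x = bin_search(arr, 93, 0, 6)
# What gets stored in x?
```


bin_search(arr, 93, 0, 6)
lo=0, hi=6, mid=3, arr[mid]=85
85 < 93, search right half
lo=4, hi=6, mid=5, arr[mid]=93
arr[5] == 93, found at index 5
= 5


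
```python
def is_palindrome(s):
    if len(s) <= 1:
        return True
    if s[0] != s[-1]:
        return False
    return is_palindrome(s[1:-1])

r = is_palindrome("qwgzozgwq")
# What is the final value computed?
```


is_palindrome("qwgzozgwq")
"qwgzozgwq": s[0]='q' == s[-1]='q' -> is_palindrome("wgzozgw")
"wgzozgw": s[0]='w' == s[-1]='w' -> is_palindrome("gzozg")
"gzozg": s[0]='g' == s[-1]='g' -> is_palindrome("zoz")
"zoz": s[0]='z' == s[-1]='z' -> is_palindrome("o")
"o": len <= 1 -> True
= True


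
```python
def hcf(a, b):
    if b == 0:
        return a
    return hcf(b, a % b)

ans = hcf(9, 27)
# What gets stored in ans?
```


hcf(9, 27)
= hcf(27, 9 % 27) = hcf(27, 9)
= hcf(9, 27 % 9) = hcf(9, 0)
b == 0, return a = 9


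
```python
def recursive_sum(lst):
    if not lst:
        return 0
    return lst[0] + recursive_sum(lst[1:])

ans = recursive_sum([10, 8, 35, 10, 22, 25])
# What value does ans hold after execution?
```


recursive_sum([10, 8, 35, 10, 22, 25])
= 10 + recursive_sum([8, 35, 10, 22, 25])
= 10 + 8 + recursive_sum([35, 10, 22, 25])
= 10 + 8 + 35 + recursive_sum([10, 22, 25])
= 10 + 8 + 35 + 10 + recursive_sum([22, 25])
= 10 + 8 + 35 + 10 + 22 + recursive_sum([25])
= 10 + 8 + 35 + 10 + 22 + 25 + recursive_sum([])
= 10 + 8 + 35 + 10 + 22 + 25 + 0
= 110


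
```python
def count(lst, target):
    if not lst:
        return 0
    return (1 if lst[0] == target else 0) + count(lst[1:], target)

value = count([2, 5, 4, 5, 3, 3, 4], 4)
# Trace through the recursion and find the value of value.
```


count([2, 5, 4, 5, 3, 3, 4], 4)
lst[0]=2 != 4: 0 + count([5, 4, 5, 3, 3, 4], 4)
lst[0]=5 != 4: 0 + count([4, 5, 3, 3, 4], 4)
lst[0]=4 == 4: 1 + count([5, 3, 3, 4], 4)
lst[0]=5 != 4: 0 + count([3, 3, 4], 4)
lst[0]=3 != 4: 0 + count([3, 4], 4)
lst[0]=3 != 4: 0 + count([4], 4)
lst[0]=4 == 4: 1 + count([], 4)
= 2


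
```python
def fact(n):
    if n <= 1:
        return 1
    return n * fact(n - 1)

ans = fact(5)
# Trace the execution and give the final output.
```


fact(5)
= 5 * fact(4)
= 5 * 4 * fact(3)
= 5 * 4 * 3 * fact(2)
= 5 * 4 * 3 * 2 * fact(1)
= 5 * 4 * 3 * 2 * 1
= 120


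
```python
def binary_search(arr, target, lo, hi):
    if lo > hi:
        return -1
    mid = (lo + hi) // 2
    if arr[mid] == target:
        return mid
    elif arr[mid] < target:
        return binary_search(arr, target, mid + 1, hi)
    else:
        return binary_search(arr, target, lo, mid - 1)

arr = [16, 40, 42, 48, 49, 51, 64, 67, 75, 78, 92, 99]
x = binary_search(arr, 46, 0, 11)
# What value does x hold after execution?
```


binary_search(arr, 46, 0, 11)
lo=0, hi=11, mid=5, arr[mid]=51
51 > 46, search left half
lo=0, hi=4, mid=2, arr[mid]=42
42 < 46, search right half
lo=3, hi=4, mid=3, arr[mid]=48
48 > 46, search left half
lo > hi, target not found, return -1
= -1


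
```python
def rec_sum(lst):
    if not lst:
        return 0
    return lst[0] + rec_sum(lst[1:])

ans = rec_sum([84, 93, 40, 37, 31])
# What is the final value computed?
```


rec_sum([84, 93, 40, 37, 31])
= 84 + rec_sum([93, 40, 37, 31])
= 84 + 93 + rec_sum([40, 37, 31])
= 84 + 93 + 40 + rec_sum([37, 31])
= 84 + 93 + 40 + 37 + rec_sum([31])
= 84 + 93 + 40 + 37 + 31 + rec_sum([])
= 84 + 93 + 40 + 37 + 31 + 0
= 285


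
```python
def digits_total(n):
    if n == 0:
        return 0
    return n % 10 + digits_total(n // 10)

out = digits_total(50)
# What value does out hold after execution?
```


digits_total(50)
= 0 + digits_total(5)
= 0 + 5 + digits_total(0)
= 0 + 5 + 0
= 5


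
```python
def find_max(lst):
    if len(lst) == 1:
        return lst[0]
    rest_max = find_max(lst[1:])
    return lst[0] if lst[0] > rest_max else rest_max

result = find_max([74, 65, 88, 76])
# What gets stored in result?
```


find_max([74, 65, 88, 76])
= compare 74 with find_max([65, 88, 76])
= compare 65 with find_max([88, 76])
= compare 88 with find_max([76])
Base: find_max([76]) = 76
compare 88 with 76: max = 88
compare 65 with 88: max = 88
compare 74 with 88: max = 88
= 88


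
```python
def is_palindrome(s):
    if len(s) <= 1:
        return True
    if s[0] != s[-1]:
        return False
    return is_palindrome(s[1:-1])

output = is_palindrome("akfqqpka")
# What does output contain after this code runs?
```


is_palindrome("akfqqpka")
"akfqqpka": s[0]='a' == s[-1]='a' -> is_palindrome("kfqqpk")
"kfqqpk": s[0]='k' == s[-1]='k' -> is_palindrome("fqqp")
"fqqp": s[0]='f' != s[-1]='p' -> False
= False


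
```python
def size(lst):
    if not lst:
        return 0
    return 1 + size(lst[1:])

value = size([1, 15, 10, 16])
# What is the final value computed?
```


size([1, 15, 10, 16])
= 1 + size([15, 10, 16])
= 1 + 1 + size([10, 16])
= 1 + 1 + 1 + size([16])
= 1 + 1 + 1 + 1 + size([])
= 1 + 1 + 1 + 1 + 0
= 4


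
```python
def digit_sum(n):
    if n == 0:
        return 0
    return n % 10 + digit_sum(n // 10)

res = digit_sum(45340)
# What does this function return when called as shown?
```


digit_sum(45340)
= 0 + digit_sum(4534)
= 0 + 4 + digit_sum(453)
= 0 + 4 + 3 + digit_sum(45)
= 0 + 4 + 3 + 5 + digit_sum(4)
= 0 + 4 + 3 + 5 + 4 + digit_sum(0)
= 0 + 4 + 3 + 5 + 4 + 0
= 16


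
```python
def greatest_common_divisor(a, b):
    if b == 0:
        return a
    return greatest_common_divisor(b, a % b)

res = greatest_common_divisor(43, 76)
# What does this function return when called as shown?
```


greatest_common_divisor(43, 76)
= greatest_common_divisor(76, 43 % 76) = greatest_common_divisor(76, 43)
= greatest_common_divisor(43, 76 % 43) = greatest_common_divisor(43, 33)
= greatest_common_divisor(33, 43 % 33) = greatest_common_divisor(33, 10)
= greatest_common_divisor(10, 33 % 10) = greatest_common_divisor(10, 3)
= greatest_common_divisor(3, 10 % 3) = greatest_common_divisor(3, 1)
= greatest_common_divisor(1, 3 % 1) = greatest_common_divisor(1, 0)
b == 0, return a = 1


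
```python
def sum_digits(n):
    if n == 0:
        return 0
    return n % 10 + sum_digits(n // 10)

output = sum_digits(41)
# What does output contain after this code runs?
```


sum_digits(41)
= 1 + sum_digits(4)
= 1 + 4 + sum_digits(0)
= 1 + 4 + 0
= 5


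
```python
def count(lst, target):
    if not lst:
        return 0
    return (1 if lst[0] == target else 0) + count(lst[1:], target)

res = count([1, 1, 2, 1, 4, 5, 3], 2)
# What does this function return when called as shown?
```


count([1, 1, 2, 1, 4, 5, 3], 2)
lst[0]=1 != 2: 0 + count([1, 2, 1, 4, 5, 3], 2)
lst[0]=1 != 2: 0 + count([2, 1, 4, 5, 3], 2)
lst[0]=2 == 2: 1 + count([1, 4, 5, 3], 2)
lst[0]=1 != 2: 0 + count([4, 5, 3], 2)
lst[0]=4 != 2: 0 + count([5, 3], 2)
lst[0]=5 != 2: 0 + count([3], 2)
lst[0]=3 != 2: 0 + count([], 2)
= 1


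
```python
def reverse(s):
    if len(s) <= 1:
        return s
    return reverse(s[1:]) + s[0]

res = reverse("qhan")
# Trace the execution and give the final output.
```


reverse("qhan")
= reverse("han") + "q"
= reverse("an") + "h" + "q"
= reverse("n") + "a" + "h" + "q"
= "n" + "a" + "h" + "q"
= "nahq"


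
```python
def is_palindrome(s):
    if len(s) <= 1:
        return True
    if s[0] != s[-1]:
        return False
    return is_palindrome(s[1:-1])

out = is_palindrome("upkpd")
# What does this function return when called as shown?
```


is_palindrome("upkpd")
"upkpd": s[0]='u' != s[-1]='d' -> False
= False


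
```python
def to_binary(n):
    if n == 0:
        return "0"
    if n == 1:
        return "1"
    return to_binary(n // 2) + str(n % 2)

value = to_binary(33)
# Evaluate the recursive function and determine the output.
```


to_binary(33)
= to_binary(16) + "1"
= to_binary(8) + "0" + "1"
= to_binary(4) + "0" + "0" + "1"
= to_binary(2) + "0" + "0" + "0" + "1"
= to_binary(1) + "0" + "0" + "0" + "0" + "1"
= "1" + "0" + "0" + "0" + "0" + "1"
= "100001"


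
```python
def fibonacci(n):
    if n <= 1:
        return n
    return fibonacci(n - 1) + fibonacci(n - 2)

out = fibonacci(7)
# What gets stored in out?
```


fibonacci(7)
= fibonacci(6) + fibonacci(5)
= (fibonacci(5) + fibonacci(4)) + fibonacci(5)
Computing bottom-up: fibonacci(0)=0, fibonacci(1)=1, fibonacci(2)=1, fibonacci(3)=2, fibonacci(4)=3, fibonacci(5)=5, fibonacci(6)=8, fibonacci(7)=13
= 13


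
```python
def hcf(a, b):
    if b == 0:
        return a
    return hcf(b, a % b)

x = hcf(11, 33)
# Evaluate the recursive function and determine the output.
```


hcf(11, 33)
= hcf(33, 11 % 33) = hcf(33, 11)
= hcf(11, 33 % 11) = hcf(11, 0)
b == 0, return a = 11


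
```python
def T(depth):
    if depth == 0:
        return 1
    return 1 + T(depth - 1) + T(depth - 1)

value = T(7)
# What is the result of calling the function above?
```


T(7)
= 1 + T(6) + T(6)
= 1 + 2 * T(6)
T(k) = 2^(k+1) - 1
T(0) = 1
T(1) = 3
T(2) = 7
T(3) = 15
T(4) = 31
T(7) = 2^8 - 1 = 255
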